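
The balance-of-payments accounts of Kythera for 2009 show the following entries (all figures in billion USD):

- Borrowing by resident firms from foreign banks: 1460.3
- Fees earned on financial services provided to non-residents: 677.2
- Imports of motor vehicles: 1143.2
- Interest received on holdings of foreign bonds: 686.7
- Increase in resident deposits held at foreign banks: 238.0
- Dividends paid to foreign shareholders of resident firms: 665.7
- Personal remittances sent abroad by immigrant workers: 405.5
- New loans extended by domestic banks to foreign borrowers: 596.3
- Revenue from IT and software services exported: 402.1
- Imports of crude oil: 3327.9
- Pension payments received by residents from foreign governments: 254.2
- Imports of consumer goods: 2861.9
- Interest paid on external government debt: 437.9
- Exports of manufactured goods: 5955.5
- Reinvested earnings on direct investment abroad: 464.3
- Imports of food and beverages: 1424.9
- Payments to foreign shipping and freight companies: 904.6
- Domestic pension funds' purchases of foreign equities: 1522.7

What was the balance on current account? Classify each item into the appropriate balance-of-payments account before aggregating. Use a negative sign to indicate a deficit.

Goods: 5955.5 - 1143.2 - 3327.9 - 1424.9 - 2861.9 = -2802.4
Services: 402.1 - 904.6 + 677.2 = 174.7
Primary income: 686.7 + 464.3 - 665.7 - 437.9 = 47.4
Secondary income: 254.2 - 405.5 = -151.3
Current account = (-2802.4) + 174.7 + 47.4 + (-151.3) = -2731.6
(Excluded from the current account — financial account: borrowing by resident firms from foreign banks 1460.3, increase in resident deposits held at foreign banks 238.0, new loans extended by domestic banks to foreign borrowers 596.3, domestic pension funds' purchases of foreign equities 1522.7.)

-2731.6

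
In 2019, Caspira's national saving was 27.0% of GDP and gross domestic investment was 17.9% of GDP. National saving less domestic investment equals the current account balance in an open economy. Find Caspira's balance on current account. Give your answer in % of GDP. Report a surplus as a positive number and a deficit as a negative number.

CA = S - I = 27.0 - 17.9 = 9.1

9.1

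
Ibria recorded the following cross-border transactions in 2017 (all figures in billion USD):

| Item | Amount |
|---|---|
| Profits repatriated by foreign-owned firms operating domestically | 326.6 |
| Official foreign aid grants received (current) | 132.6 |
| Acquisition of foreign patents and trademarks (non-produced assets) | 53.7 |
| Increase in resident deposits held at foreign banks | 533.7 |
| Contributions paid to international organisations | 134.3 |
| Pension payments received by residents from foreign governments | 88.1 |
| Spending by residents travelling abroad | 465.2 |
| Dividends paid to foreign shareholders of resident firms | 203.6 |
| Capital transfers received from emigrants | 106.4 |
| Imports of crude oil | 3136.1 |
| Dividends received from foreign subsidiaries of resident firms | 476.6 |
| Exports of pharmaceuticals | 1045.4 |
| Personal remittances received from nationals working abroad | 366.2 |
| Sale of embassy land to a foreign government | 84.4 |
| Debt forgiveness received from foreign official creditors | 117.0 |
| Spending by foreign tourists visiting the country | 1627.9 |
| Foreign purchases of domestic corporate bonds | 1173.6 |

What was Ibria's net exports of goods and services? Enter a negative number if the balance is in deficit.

Goods: 1045.4 - 3136.1 = -2090.7
Services: -465.2 + 1627.9 = 1162.7
Trade balance = -2090.7 + 1162.7 = -928.0
(Excluded from the trade balance — primary income: profits repatriated by foreign-owned firms operating domestically 326.6, dividends paid to foreign shareholders of resident firms 203.6, dividends received from foreign subsidiaries of resident firms 476.6; secondary income: official foreign aid grants received (current) 132.6, contributions paid to international organisations 134.3, pension payments received by residents from foreign governments 88.1, personal remittances received from nationals working abroad 366.2; capital account: acquisition of foreign patents and trademarks (non-produced assets) 53.7, capital transfers received from emigrants 106.4, sale of embassy land to a foreign government 84.4, debt forgiveness received from foreign official creditors 117.0; financial account: increase in resident deposits held at foreign banks 533.7, foreign purchases of domestic corporate bonds 1173.6.)

-928.0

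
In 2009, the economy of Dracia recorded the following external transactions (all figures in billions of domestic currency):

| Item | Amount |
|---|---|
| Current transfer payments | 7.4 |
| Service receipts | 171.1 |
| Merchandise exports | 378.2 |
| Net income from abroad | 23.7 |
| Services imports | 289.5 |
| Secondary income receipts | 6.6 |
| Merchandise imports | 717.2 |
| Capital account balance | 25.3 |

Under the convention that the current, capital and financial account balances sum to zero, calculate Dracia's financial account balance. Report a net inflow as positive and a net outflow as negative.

409.2

Goods balance = 378.2 - 717.2 = -339.0
Services balance = 171.1 - 289.5 = -118.4
Trade balance (goods + services) = -339.0 + (-118.4) = -457.4
Net primary income = 23.7
Net secondary income = 6.6 - 7.4 = -0.8
Current account = -457.4 + 23.7 + (-0.8) = -434.5
Financial account = -(-434.5 + 25.3) = 409.2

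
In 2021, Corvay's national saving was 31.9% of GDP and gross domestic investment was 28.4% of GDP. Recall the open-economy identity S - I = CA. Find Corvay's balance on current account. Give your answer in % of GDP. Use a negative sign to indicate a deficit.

CA = S - I = 31.9 - 28.4 = 3.5

3.5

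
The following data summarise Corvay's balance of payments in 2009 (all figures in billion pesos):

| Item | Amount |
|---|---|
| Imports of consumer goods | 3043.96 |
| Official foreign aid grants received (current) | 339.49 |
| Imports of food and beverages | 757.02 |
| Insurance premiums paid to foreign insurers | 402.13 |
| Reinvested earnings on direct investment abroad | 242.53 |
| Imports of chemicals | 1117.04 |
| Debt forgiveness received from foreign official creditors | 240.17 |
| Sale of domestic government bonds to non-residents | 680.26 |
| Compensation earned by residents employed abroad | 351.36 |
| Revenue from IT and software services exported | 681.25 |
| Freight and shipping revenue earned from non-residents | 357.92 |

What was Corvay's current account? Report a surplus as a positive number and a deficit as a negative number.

Goods: -3043.96 - 757.02 - 1117.04 = -4918.02
Services: 357.92 + 681.25 - 402.13 = 637.04
Primary income: 351.36 + 242.53 = 593.89
Secondary income: 339.49
Current account = (-4918.02) + 637.04 + 593.89 + 339.49 = -3347.60
(Excluded from the current account — capital account: debt forgiveness received from foreign official creditors 240.17; financial account: sale of domestic government bonds to non-residents 680.26.)

-3347.60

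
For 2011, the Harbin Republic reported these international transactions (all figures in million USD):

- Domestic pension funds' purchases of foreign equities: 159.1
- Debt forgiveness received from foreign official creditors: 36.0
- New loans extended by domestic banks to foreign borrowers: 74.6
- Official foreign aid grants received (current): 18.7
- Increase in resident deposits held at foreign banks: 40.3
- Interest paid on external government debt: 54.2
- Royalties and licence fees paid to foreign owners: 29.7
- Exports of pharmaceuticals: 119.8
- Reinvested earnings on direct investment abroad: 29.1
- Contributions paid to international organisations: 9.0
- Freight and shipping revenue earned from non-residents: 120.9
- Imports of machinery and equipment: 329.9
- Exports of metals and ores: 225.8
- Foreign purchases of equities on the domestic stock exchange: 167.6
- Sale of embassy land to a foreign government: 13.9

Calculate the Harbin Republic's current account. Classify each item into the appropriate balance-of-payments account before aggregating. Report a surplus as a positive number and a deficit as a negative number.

91.5

Goods: 225.8 + 119.8 - 329.9 = 15.7
Services: -29.7 + 120.9 = 91.2
Primary income: -54.2 + 29.1 = -25.1
Secondary income: 18.7 - 9.0 = 9.7
Current account = 15.7 + 91.2 + (-25.1) + 9.7 = 91.5
(Excluded from the current account — financial account: domestic pension funds' purchases of foreign equities 159.1, new loans extended by domestic banks to foreign borrowers 74.6, increase in resident deposits held at foreign banks 40.3, foreign purchases of equities on the domestic stock exchange 167.6; capital account: debt forgiveness received from foreign official creditors 36.0, sale of embassy land to a foreign government 13.9.)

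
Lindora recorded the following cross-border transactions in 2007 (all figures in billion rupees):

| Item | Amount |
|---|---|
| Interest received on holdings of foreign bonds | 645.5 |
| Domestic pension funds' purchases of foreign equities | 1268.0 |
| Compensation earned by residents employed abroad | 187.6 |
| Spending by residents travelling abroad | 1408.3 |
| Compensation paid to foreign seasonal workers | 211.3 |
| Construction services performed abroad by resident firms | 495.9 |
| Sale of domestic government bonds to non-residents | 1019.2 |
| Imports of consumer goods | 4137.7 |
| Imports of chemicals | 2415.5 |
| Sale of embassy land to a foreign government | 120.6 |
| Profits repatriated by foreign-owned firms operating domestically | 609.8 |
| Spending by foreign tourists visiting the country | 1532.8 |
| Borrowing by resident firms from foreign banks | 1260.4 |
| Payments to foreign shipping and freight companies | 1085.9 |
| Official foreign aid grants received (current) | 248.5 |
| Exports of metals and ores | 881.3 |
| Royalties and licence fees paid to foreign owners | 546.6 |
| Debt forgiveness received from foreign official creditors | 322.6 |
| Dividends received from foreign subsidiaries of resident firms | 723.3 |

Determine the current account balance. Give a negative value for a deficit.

Goods: -2415.5 + 881.3 - 4137.7 = -5671.9
Services: 1532.8 - 1085.9 - 1408.3 + 495.9 - 546.6 = -1012.1
Primary income: 723.3 + 187.6 - 211.3 - 609.8 + 645.5 = 735.3
Secondary income: 248.5
Current account = (-5671.9) + (-1012.1) + 735.3 + 248.5 = -5700.2
(Excluded from the current account — financial account: domestic pension funds' purchases of foreign equities 1268.0, sale of domestic government bonds to non-residents 1019.2, borrowing by resident firms from foreign banks 1260.4; capital account: sale of embassy land to a foreign government 120.6, debt forgiveness received from foreign official creditors 322.6.)

-5700.2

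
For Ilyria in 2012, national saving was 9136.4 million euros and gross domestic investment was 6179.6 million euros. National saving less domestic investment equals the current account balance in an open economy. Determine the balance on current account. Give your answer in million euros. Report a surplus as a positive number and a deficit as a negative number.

CA = S - I = 9136.4 - 6179.6 = 2956.8

2956.8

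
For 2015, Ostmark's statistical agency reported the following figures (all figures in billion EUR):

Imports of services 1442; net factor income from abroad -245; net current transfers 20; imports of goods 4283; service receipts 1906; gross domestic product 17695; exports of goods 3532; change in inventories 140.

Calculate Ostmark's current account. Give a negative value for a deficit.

Goods balance = 3532 - 4283 = -751
Services balance = 1906 - 1442 = 464
Trade balance (goods + services) = -751 + 464 = -287
Net primary income = -245
Net secondary income = 20
Current account = -287 + (-245) + 20 = -512

-512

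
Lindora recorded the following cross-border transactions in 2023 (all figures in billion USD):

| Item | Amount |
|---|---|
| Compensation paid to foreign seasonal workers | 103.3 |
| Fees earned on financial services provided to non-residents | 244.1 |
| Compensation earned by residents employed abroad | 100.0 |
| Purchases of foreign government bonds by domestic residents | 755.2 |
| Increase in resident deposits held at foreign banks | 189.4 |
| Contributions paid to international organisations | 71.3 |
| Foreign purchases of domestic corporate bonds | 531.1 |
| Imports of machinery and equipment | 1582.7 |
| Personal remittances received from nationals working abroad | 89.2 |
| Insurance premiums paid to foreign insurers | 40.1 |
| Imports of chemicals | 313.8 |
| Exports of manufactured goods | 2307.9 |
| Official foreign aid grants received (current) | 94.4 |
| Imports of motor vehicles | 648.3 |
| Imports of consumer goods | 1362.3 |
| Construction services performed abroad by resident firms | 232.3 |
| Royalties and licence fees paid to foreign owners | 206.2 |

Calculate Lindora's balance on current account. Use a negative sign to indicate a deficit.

-1260.1

Goods: -313.8 - 1582.7 - 1362.3 - 648.3 + 2307.9 = -1599.2
Services: 244.1 - 206.2 - 40.1 + 232.3 = 230.1
Primary income: -103.3 + 100.0 = -3.3
Secondary income: 89.2 - 71.3 + 94.4 = 112.3
Current account = (-1599.2) + 230.1 + (-3.3) + 112.3 = -1260.1
(Excluded from the current account — financial account: purchases of foreign government bonds by domestic residents 755.2, increase in resident deposits held at foreign banks 189.4, foreign purchases of domestic corporate bonds 531.1.)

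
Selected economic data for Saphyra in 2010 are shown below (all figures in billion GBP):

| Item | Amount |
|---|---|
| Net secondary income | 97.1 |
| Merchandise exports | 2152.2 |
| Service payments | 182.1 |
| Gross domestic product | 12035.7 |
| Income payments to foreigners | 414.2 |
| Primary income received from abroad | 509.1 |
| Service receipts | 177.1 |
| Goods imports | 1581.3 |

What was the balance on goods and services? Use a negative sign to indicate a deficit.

565.9

Goods balance = 2152.2 - 1581.3 = 570.9
Services balance = 177.1 - 182.1 = -5.0
Trade balance (goods + services) = 570.9 + (-5.0) = 565.9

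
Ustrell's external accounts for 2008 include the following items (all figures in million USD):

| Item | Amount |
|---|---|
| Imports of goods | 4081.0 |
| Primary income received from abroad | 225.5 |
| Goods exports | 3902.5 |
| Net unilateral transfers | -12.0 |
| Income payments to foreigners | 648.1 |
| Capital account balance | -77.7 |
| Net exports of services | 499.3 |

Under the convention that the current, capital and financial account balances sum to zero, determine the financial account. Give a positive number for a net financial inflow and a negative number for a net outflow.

Goods balance = 3902.5 - 4081.0 = -178.5
Services balance = 499.3
Trade balance (goods + services) = -178.5 + 499.3 = 320.8
Net primary income = 225.5 - 648.1 = -422.6
Net secondary income = -12.0
Current account = 320.8 + (-422.6) + (-12.0) = -113.8
Financial account = -(-113.8 + (-77.7)) = 191.5

191.5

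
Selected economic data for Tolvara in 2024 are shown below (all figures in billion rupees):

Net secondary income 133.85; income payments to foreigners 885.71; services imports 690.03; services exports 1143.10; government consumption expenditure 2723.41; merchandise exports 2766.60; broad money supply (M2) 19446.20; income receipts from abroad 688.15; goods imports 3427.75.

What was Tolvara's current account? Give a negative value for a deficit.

Goods balance = 2766.60 - 3427.75 = -661.15
Services balance = 1143.10 - 690.03 = 453.07
Trade balance (goods + services) = -661.15 + 453.07 = -208.08
Net primary income = 688.15 - 885.71 = -197.56
Net secondary income = 133.85
Current account = -208.08 + (-197.56) + 133.85 = -271.79

-271.79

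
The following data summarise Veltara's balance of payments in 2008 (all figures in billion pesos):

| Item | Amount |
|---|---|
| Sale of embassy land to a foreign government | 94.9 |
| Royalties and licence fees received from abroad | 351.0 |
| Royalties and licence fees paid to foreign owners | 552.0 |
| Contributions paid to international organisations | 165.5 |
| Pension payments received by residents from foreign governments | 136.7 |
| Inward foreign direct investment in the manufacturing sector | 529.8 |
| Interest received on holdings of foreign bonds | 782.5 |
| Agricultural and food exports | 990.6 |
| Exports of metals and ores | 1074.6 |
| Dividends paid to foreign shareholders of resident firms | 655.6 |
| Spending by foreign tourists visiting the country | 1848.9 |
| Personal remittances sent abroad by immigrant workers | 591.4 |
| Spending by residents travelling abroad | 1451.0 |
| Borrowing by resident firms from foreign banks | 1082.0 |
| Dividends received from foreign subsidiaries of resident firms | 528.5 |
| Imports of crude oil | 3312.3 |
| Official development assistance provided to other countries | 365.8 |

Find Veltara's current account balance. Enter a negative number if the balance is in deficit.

-1380.8

Goods: 1074.6 + 990.6 - 3312.3 = -1247.1
Services: -1451.0 + 351.0 + 1848.9 - 552.0 = 196.9
Primary income: -655.6 + 782.5 + 528.5 = 655.4
Secondary income: -365.8 - 165.5 + 136.7 - 591.4 = -986.0
Current account = (-1247.1) + 196.9 + 655.4 + (-986.0) = -1380.8
(Excluded from the current account — capital account: sale of embassy land to a foreign government 94.9; financial account: inward foreign direct investment in the manufacturing sector 529.8, borrowing by resident firms from foreign banks 1082.0.)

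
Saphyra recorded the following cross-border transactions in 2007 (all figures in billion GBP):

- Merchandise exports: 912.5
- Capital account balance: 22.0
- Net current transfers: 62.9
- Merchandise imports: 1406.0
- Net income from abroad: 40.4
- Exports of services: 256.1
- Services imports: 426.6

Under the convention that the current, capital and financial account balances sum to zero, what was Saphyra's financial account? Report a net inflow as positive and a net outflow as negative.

Goods balance = 912.5 - 1406.0 = -493.5
Services balance = 256.1 - 426.6 = -170.5
Trade balance (goods + services) = -493.5 + (-170.5) = -664.0
Net primary income = 40.4
Net secondary income = 62.9
Current account = -664.0 + 40.4 + 62.9 = -560.7
Financial account = -(-560.7 + 22.0) = 538.7

538.7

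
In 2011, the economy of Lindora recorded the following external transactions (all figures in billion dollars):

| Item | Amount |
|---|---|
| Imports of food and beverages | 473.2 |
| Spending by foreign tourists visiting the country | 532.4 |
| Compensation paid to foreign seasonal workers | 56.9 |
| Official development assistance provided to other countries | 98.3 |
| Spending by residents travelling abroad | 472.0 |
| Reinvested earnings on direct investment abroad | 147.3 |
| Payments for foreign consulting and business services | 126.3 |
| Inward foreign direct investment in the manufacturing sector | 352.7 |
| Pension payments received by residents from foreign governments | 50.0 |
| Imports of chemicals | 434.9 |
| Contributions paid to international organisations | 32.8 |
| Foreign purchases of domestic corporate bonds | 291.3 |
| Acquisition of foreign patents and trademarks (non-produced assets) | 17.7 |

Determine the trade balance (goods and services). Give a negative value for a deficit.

Goods: -434.9 - 473.2 = -908.1
Services: -126.3 - 472.0 + 532.4 = -65.9
Trade balance = -908.1 + (-65.9) = -974.0
(Excluded from the trade balance — primary income: compensation paid to foreign seasonal workers 56.9, reinvested earnings on direct investment abroad 147.3; secondary income: official development assistance provided to other countries 98.3, pension payments received by residents from foreign governments 50.0, contributions paid to international organisations 32.8; financial account: inward foreign direct investment in the manufacturing sector 352.7, foreign purchases of domestic corporate bonds 291.3; capital account: acquisition of foreign patents and trademarks (non-produced assets) 17.7.)

-974.0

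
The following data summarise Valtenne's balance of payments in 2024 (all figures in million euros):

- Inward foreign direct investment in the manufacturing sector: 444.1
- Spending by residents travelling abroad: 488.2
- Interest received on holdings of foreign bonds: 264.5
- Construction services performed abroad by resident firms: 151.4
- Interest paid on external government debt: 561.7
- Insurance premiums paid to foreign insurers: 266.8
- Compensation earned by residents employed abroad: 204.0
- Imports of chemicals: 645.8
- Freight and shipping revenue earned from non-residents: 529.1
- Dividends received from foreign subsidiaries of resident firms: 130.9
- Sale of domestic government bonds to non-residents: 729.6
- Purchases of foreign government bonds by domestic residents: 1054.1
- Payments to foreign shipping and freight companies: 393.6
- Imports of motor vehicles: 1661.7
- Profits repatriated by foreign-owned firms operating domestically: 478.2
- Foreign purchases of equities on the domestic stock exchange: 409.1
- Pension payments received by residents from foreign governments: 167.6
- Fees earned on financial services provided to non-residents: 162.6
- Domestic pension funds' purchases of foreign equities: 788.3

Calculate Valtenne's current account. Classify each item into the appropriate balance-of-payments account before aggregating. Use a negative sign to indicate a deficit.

-2885.9

Goods: -645.8 - 1661.7 = -2307.5
Services: -393.6 + 151.4 + 162.6 - 488.2 - 266.8 + 529.1 = -305.5
Primary income: 204.0 + 264.5 + 130.9 - 561.7 - 478.2 = -440.5
Secondary income: 167.6
Current account = (-2307.5) + (-305.5) + (-440.5) + 167.6 = -2885.9
(Excluded from the current account — financial account: inward foreign direct investment in the manufacturing sector 444.1, sale of domestic government bonds to non-residents 729.6, purchases of foreign government bonds by domestic residents 1054.1, foreign purchases of equities on the domestic stock exchange 409.1, domestic pension funds' purchases of foreign equities 788.3.)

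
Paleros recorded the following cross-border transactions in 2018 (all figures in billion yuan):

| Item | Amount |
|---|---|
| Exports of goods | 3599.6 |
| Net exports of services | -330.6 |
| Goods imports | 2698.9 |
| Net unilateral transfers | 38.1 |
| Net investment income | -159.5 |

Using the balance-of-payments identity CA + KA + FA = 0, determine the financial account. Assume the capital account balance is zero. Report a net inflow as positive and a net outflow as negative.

Goods balance = 3599.6 - 2698.9 = 900.7
Services balance = -330.6
Trade balance (goods + services) = 900.7 + (-330.6) = 570.1
Net primary income = -159.5
Net secondary income = 38.1
Current account = 570.1 + (-159.5) + 38.1 = 448.7
Financial account = -(448.7) = -448.7

-448.7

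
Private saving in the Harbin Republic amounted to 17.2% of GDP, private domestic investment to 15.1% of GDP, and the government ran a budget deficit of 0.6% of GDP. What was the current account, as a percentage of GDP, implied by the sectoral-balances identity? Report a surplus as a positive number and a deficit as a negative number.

1.5

By the sectoral-balances identity, CA = (S_private - I) + (T - G).
Private balance = 17.2 - 15.1 = 2.1
Government balance (T - G) = -0.6
CA = 2.1 + (-0.6) = 1.5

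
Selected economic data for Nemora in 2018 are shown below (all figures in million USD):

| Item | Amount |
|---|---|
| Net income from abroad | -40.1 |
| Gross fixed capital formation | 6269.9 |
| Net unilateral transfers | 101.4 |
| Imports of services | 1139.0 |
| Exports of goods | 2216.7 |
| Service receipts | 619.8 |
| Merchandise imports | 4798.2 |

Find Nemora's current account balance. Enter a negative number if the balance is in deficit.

Goods balance = 2216.7 - 4798.2 = -2581.5
Services balance = 619.8 - 1139.0 = -519.2
Trade balance (goods + services) = -2581.5 + (-519.2) = -3100.7
Net primary income = -40.1
Net secondary income = 101.4
Current account = -3100.7 + (-40.1) + 101.4 = -3039.4

-3039.4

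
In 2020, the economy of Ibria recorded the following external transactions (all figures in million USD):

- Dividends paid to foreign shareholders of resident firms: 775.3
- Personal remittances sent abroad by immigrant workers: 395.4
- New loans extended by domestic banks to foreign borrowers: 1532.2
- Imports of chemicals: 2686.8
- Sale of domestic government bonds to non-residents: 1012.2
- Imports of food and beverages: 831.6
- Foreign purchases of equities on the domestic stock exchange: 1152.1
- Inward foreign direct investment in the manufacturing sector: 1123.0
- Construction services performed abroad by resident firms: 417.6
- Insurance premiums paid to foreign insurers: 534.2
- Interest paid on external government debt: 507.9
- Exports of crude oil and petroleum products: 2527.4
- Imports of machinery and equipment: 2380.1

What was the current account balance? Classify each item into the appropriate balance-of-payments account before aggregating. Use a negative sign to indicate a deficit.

Goods: -831.6 + 2527.4 - 2686.8 - 2380.1 = -3371.1
Services: 417.6 - 534.2 = -116.6
Primary income: -507.9 - 775.3 = -1283.2
Secondary income: -395.4
Current account = (-3371.1) + (-116.6) + (-1283.2) + (-395.4) = -5166.3
(Excluded from the current account — financial account: new loans extended by domestic banks to foreign borrowers 1532.2, sale of domestic government bonds to non-residents 1012.2, foreign purchases of equities on the domestic stock exchange 1152.1, inward foreign direct investment in the manufacturing sector 1123.0.)

-5166.3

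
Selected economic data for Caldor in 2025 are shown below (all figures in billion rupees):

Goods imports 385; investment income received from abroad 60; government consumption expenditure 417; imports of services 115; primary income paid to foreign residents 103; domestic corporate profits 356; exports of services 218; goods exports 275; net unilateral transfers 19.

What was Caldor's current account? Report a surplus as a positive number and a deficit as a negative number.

-31

Goods balance = 275 - 385 = -110
Services balance = 218 - 115 = 103
Trade balance (goods + services) = -110 + 103 = -7
Net primary income = 60 - 103 = -43
Net secondary income = 19
Current account = -7 + (-43) + 19 = -31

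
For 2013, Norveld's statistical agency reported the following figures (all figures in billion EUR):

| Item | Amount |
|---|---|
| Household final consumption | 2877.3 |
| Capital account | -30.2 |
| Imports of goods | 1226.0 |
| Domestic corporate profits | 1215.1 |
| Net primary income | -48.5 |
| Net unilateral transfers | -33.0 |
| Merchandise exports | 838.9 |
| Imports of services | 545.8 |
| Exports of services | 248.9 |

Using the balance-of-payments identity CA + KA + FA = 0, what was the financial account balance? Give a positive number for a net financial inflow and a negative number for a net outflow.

Goods balance = 838.9 - 1226.0 = -387.1
Services balance = 248.9 - 545.8 = -296.9
Trade balance (goods + services) = -387.1 + (-296.9) = -684.0
Net primary income = -48.5
Net secondary income = -33.0
Current account = -684.0 + (-48.5) + (-33.0) = -765.5
Financial account = -(-765.5 + (-30.2)) = 795.7

795.7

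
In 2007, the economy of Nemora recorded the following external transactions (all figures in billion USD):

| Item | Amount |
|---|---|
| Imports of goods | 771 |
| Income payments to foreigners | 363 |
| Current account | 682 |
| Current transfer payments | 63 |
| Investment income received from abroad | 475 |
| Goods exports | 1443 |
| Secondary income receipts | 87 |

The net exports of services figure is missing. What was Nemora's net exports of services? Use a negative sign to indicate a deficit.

Current account = goods balance + services balance + net primary income + net secondary income
Sum of the known components = 808
Net exports of services = CA - (known components) = 682 - 808 = -126

-126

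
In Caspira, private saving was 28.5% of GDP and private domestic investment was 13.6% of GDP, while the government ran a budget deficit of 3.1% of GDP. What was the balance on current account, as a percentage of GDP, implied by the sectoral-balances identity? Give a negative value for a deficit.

11.8

By the sectoral-balances identity, CA = (S_private - I) + (T - G).
Private balance = 28.5 - 13.6 = 14.9
Government balance (T - G) = -3.1
CA = 14.9 + (-3.1) = 11.8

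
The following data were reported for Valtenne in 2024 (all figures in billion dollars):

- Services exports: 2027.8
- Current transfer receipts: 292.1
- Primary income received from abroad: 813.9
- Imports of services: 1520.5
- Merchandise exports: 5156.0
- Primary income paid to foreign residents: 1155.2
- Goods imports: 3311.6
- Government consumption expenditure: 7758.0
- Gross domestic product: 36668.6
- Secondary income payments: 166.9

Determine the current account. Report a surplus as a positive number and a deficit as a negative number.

2135.6

Goods balance = 5156.0 - 3311.6 = 1844.4
Services balance = 2027.8 - 1520.5 = 507.3
Trade balance (goods + services) = 1844.4 + 507.3 = 2351.7
Net primary income = 813.9 - 1155.2 = -341.3
Net secondary income = 292.1 - 166.9 = 125.2
Current account = 2351.7 + (-341.3) + 125.2 = 2135.6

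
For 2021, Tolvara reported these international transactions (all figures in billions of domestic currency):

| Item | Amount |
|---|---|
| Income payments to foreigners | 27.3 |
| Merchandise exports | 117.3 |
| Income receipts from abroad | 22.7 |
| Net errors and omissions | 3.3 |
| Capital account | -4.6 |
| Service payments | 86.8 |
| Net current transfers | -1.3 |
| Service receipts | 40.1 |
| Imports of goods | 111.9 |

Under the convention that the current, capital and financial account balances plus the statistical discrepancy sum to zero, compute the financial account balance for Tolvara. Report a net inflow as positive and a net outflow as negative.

48.5

Goods balance = 117.3 - 111.9 = 5.4
Services balance = 40.1 - 86.8 = -46.7
Trade balance (goods + services) = 5.4 + (-46.7) = -41.3
Net primary income = 22.7 - 27.3 = -4.6
Net secondary income = -1.3
Current account = -41.3 + (-4.6) + (-1.3) = -47.2
Financial account = -(-47.2 + (-4.6) + 3.3) = 48.5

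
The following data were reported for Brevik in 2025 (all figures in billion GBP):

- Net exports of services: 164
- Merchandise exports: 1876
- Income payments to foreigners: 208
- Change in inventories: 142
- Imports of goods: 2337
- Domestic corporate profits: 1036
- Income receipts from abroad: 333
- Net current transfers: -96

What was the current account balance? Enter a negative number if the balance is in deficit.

Goods balance = 1876 - 2337 = -461
Services balance = 164
Trade balance (goods + services) = -461 + 164 = -297
Net primary income = 333 - 208 = 125
Net secondary income = -96
Current account = -297 + 125 + (-96) = -268

-268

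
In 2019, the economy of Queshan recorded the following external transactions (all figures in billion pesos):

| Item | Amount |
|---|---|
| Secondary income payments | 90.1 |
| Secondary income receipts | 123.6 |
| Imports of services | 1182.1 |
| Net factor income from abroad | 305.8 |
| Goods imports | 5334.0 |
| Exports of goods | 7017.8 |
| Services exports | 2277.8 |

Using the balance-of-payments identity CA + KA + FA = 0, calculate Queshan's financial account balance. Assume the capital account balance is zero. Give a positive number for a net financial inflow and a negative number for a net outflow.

Goods balance = 7017.8 - 5334.0 = 1683.8
Services balance = 2277.8 - 1182.1 = 1095.7
Trade balance (goods + services) = 1683.8 + 1095.7 = 2779.5
Net primary income = 305.8
Net secondary income = 123.6 - 90.1 = 33.5
Current account = 2779.5 + 305.8 + 33.5 = 3118.8
Financial account = -(3118.8) = -3118.8

-3118.8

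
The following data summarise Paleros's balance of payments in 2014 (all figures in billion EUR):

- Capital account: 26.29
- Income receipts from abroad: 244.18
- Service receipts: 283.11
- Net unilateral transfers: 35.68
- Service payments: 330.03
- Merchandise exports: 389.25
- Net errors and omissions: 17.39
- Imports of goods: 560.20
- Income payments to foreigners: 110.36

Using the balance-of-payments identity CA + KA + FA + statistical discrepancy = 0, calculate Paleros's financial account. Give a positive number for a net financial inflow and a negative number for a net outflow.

Goods balance = 389.25 - 560.20 = -170.95
Services balance = 283.11 - 330.03 = -46.92
Trade balance (goods + services) = -170.95 + (-46.92) = -217.87
Net primary income = 244.18 - 110.36 = 133.82
Net secondary income = 35.68
Current account = -217.87 + 133.82 + 35.68 = -48.37
Financial account = -(-48.37 + 26.29 + 17.39) = 4.69

4.69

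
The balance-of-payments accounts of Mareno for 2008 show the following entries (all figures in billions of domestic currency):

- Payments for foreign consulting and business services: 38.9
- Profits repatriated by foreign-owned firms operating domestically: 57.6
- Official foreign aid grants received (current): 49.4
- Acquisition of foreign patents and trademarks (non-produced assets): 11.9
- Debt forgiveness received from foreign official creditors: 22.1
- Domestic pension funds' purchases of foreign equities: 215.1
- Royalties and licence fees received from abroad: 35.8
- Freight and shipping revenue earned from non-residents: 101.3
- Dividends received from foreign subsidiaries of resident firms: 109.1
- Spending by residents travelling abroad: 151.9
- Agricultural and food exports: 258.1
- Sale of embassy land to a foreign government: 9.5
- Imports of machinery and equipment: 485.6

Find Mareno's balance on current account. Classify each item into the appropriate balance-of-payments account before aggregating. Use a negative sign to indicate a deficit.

Goods: 258.1 - 485.6 = -227.5
Services: -151.9 + 35.8 - 38.9 + 101.3 = -53.7
Primary income: -57.6 + 109.1 = 51.5
Secondary income: 49.4
Current account = (-227.5) + (-53.7) + 51.5 + 49.4 = -180.3
(Excluded from the current account — capital account: acquisition of foreign patents and trademarks (non-produced assets) 11.9, debt forgiveness received from foreign official creditors 22.1, sale of embassy land to a foreign government 9.5; financial account: domestic pension funds' purchases of foreign equities 215.1.)

-180.3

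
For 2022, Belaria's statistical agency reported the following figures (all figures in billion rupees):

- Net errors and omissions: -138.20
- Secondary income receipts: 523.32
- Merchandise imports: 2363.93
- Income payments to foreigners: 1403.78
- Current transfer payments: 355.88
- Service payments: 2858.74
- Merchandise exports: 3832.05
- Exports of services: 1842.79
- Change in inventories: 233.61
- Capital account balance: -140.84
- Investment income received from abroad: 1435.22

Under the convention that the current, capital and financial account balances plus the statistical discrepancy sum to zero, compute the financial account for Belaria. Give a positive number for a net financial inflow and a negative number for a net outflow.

Goods balance = 3832.05 - 2363.93 = 1468.12
Services balance = 1842.79 - 2858.74 = -1015.95
Trade balance (goods + services) = 1468.12 + (-1015.95) = 452.17
Net primary income = 1435.22 - 1403.78 = 31.44
Net secondary income = 523.32 - 355.88 = 167.44
Current account = 452.17 + 31.44 + 167.44 = 651.05
Financial account = -(651.05 + (-140.84) + (-138.20)) = -372.01

-372.01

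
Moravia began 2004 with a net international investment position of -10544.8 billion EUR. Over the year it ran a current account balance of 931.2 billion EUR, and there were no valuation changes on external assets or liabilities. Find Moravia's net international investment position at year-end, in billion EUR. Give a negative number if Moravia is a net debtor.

With no valuation effects, change in NIIP = current account = 931.2
End-of-year NIIP = -10544.8 + 931.2 = -9613.6

-9613.6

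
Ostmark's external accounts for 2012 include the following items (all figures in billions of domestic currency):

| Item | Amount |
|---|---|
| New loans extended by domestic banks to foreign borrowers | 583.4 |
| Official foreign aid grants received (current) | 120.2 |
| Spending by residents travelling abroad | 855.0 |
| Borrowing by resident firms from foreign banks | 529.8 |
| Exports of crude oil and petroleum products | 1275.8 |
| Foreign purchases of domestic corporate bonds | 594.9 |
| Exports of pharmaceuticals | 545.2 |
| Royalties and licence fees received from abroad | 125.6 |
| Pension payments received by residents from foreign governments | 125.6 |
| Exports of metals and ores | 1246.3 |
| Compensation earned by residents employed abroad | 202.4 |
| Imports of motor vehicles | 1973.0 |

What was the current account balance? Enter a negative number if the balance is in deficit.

813.1

Goods: 545.2 + 1275.8 - 1973.0 + 1246.3 = 1094.3
Services: 125.6 - 855.0 = -729.4
Primary income: 202.4
Secondary income: 120.2 + 125.6 = 245.8
Current account = 1094.3 + (-729.4) + 202.4 + 245.8 = 813.1
(Excluded from the current account — financial account: new loans extended by domestic banks to foreign borrowers 583.4, borrowing by resident firms from foreign banks 529.8, foreign purchases of domestic corporate bonds 594.9.)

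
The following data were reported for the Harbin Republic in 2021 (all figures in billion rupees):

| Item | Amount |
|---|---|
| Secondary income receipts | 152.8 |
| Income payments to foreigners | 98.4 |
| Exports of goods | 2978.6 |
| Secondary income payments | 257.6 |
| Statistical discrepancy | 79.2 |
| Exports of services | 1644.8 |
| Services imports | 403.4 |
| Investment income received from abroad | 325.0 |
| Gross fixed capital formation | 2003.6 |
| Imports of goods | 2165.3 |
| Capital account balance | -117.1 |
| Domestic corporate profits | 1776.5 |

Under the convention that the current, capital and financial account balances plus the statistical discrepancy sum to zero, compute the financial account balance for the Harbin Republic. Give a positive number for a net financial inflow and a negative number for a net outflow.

Goods balance = 2978.6 - 2165.3 = 813.3
Services balance = 1644.8 - 403.4 = 1241.4
Trade balance (goods + services) = 813.3 + 1241.4 = 2054.7
Net primary income = 325.0 - 98.4 = 226.6
Net secondary income = 152.8 - 257.6 = -104.8
Current account = 2054.7 + 226.6 + (-104.8) = 2176.5
Financial account = -(2176.5 + (-117.1) + 79.2) = -2138.6

-2138.6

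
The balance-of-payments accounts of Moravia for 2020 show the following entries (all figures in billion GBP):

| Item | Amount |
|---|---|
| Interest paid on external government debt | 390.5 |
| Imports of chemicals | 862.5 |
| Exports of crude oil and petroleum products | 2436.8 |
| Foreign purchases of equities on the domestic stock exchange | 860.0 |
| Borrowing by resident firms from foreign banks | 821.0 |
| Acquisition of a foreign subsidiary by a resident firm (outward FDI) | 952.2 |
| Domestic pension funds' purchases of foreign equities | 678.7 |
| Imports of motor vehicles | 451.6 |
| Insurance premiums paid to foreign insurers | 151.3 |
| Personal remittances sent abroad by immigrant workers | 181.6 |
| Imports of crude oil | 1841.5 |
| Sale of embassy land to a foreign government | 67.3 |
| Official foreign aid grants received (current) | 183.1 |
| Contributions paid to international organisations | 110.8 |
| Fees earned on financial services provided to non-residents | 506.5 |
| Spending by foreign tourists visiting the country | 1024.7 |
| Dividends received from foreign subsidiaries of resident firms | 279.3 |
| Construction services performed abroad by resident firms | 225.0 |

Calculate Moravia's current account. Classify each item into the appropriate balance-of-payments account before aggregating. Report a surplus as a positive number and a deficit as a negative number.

Goods: -862.5 - 451.6 + 2436.8 - 1841.5 = -718.8
Services: -151.3 + 225.0 + 1024.7 + 506.5 = 1604.9
Primary income: 279.3 - 390.5 = -111.2
Secondary income: -110.8 - 181.6 + 183.1 = -109.3
Current account = (-718.8) + 1604.9 + (-111.2) + (-109.3) = 665.6
(Excluded from the current account — financial account: foreign purchases of equities on the domestic stock exchange 860.0, borrowing by resident firms from foreign banks 821.0, acquisition of a foreign subsidiary by a resident firm (outward FDI) 952.2, domestic pension funds' purchases of foreign equities 678.7; capital account: sale of embassy land to a foreign government 67.3.)

665.6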